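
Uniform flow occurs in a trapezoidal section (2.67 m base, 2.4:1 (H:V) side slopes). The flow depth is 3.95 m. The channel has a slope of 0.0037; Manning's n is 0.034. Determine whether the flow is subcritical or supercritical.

subcritical

With bottom width b = 2.67 m and side slope z = 2.4: A = (b + zy)y = (2.67 + 2.4×3.95)×3.95 = 47.99 m²; P = b + 2y√(1+z²) = 2.67 + 2×3.95×2.6 = 23.21 m.
Hydraulic radius R = A/P = 47.99/23.21 = 2.068 m.
V = (1/n) R^(2/3) √S = (1/0.034) × 2.068^(2/3) × √0.0037 = 2.904 m/s. Hydraulic depth D_h = A/T = 47.99/21.63 = 2.219 m.
Froude number Fr = V/√(g·D_h) = 2.904/√(9.81×2.219) = 0.622, which is less than 1, so the flow is subcritical.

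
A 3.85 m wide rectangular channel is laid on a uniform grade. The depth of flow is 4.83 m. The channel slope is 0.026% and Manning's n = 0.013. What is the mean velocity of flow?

V = 1.53 m/s

Flow area A = b·y = 3.85 × 4.83 = 18.6 m². Wetted perimeter P = b + 2y = 3.85 + 2×4.83 = 13.51 m.
Hydraulic radius R = A/P = 18.6/13.51 = 1.376 m.
From Manning's equation, V = (1/n) R^(2/3) S^(1/2) = (1/0.013) × 1.376^(2/3) × 0.00026^(1/2) = 1.53 m/s.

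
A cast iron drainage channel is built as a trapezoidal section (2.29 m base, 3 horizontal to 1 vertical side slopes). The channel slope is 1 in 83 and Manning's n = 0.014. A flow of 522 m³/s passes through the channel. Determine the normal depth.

Manning's equation rearranged: A R^(2/3) = nQ / (1·√S) = 0.014 × 522 / (√0.01205) = 66.58.
Try y = 2.91 m: A R^(2/3) = 42.94 — low.
Try y = 3.49 m: A R^(2/3) = 66.57 — matches.

y_n = 3.49 m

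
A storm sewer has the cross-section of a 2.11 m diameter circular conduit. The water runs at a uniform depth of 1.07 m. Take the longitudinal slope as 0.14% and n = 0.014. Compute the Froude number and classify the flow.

For a circular section of diameter D = 2.11 m at depth y = 1.07 m, the central angle is θ = 2 arccos(1 − 2y/D) = 3.17 rad. Then A = (D²/8)(θ − sin θ) = 1.78 m² and P = Dθ/2 = 3.344 m.
Hydraulic radius R = A/P = 1.78/3.344 = 0.5322 m.
V = (1/n) R^(2/3) √S = (1/0.014) × 0.5322^(2/3) × √0.0014 = 1.755 m/s. Hydraulic depth D_h = A/T = 1.78/2.11 = 0.8437 m.
Froude number Fr = V/√(g·D_h) = 1.755/√(9.81×0.8437) = 0.61, which is less than 1, so the flow is subcritical.

subcritical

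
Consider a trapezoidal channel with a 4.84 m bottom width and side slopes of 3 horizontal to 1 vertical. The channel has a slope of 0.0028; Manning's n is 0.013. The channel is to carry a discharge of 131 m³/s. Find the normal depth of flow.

Manning's equation rearranged: A R^(2/3) = nQ / (1·√S) = 0.013 × 131 / (√0.0028) = 32.18.
Trying y = 1.66 m: A R^(2/3) = 16.98 — low.
Trying y = 2.67 m: A R^(2/3) = 46.53 — high.
Trying y = 2.25 m: A R^(2/3) = 32.13 — ≈ 32.18.

y_n = 2.25 m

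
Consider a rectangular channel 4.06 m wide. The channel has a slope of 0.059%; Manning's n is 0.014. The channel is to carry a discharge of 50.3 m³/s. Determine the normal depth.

Manning's equation rearranged: A R^(2/3) = nQ / (1·√S) = 0.014 × 50.3 / (√0.00059) = 28.99.
Try y = 6.85 m: A R^(2/3) = 37.5 — too large.
Try y = 5.49 m: A R^(2/3) = 28.97 — matches.

y_n = 5.49 m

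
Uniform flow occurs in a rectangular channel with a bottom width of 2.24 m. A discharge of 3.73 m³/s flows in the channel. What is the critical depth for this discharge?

y_c = 0.656 m

For a rectangular channel, critical depth y_c = (q²/g)^(1/3) where q = Q/b = 3.73/2.24 = 1.665 m²/s.
So y_c = (1.665²/9.81)^(1/3) = 0.656 m.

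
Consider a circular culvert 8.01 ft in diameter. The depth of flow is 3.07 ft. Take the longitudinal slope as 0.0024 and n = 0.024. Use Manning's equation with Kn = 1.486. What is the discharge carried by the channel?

For a circular section of diameter D = 8.01 ft at depth y = 3.07 ft, the central angle is θ = 2 arccos(1 − 2y/D) = 2.67 rad. Then A = (D²/8)(θ − sin θ) = 17.77 ft² and P = Dθ/2 = 10.69 ft.
Hydraulic radius R = A/P = 17.77/10.69 = 1.662 ft.
Manning's equation: Q = (1.486/n) A R^(2/3) S^(1/2) = (1.486/0.024) × 17.77 × 1.662^(2/3) × 0.0024^(1/2) = 75.7 ft³/s.

Q = 75.7 ft³/s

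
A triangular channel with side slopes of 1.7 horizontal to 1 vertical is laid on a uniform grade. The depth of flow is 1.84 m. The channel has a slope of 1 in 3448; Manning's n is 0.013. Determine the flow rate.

For a triangular section with side slope z = 1.7: A = zy² = 1.7×1.84² = 5.756 m²; P = 2y√(1+z²) = 2×1.84×1.972 = 7.258 m.
Hydraulic radius R = A/P = 5.756/7.258 = 0.793 m.
Manning's equation: Q = (1/n) A R^(2/3) S^(1/2) = (1/0.013) × 5.756 × 0.793^(2/3) × 0.00029^(1/2) = 6.46 m³/s.

Q = 6.46 m³/s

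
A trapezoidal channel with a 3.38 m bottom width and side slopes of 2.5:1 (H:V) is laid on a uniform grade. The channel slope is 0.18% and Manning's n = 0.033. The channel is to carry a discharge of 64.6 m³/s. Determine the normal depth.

Manning's equation rearranged: A R^(2/3) = nQ / (1·√S) = 0.033 × 64.6 / (√0.0018) = 50.25.
Try y = 2.17 m: A R^(2/3) = 22.39 — short.
Try y = 3.59 m: A R^(2/3) = 69.3 — over.
Try y = 3.12 m: A R^(2/3) = 50.24 — matches.

y_n = 3.12 m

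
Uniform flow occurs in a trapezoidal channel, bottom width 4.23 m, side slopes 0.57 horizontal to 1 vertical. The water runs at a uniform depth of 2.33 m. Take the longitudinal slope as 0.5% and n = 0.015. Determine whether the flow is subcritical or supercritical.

With bottom width b = 4.23 m and side slope z = 0.57: A = (b + zy)y = (4.23 + 0.57×2.33)×2.33 = 12.95 m²; P = b + 2y√(1+z²) = 4.23 + 2×2.33×1.151 = 9.594 m.
Hydraulic radius R = A/P = 12.95/9.594 = 1.35 m.
V = (1/n) R^(2/3) √S = (1/0.015) × 1.35^(2/3) × √0.005 = 5.758 m/s. Hydraulic depth D_h = A/T = 12.95/6.886 = 1.881 m.
Froude number Fr = V/√(g·D_h) = 5.758/√(9.81×1.881) = 1.34, which is greater than 1, so the flow is supercritical.

supercritical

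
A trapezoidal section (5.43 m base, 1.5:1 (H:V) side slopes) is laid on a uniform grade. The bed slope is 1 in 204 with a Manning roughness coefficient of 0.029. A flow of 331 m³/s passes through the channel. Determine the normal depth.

y_n = 5.18 m

Manning's equation rearranged: A R^(2/3) = nQ / (1·√S) = 0.029 × 331 / (√0.004902) = 137.1.
Trying y = 6.37 m: A R^(2/3) = 214.2 — too large.
Trying y = 5.18 m: A R^(2/3) = 137 — matches.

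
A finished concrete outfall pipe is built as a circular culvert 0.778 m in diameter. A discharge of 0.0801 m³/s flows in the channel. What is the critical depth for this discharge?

y_c = 0.167 m

At critical depth, Q² T / (g A³) = 1, i.e. A³/T = Q²/g = 0.0801²/9.81 = 0.000654.
Trying y = 0.13 m: A³/T = 0.0002461 — too small.
Trying y = 0.182 m: A³/T = 0.0009195 — too large.
Trying y = 0.167 m: A³/T = 0.0006571 — ≈ 0.000654.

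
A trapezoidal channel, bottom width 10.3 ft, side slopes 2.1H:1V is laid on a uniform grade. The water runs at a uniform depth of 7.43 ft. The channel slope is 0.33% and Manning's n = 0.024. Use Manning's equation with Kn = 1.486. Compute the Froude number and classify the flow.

subcritical

With bottom width b = 10.3 ft and side slope z = 2.1: A = (b + zy)y = (10.3 + 2.1×7.43)×7.43 = 192.5 ft²; P = b + 2y√(1+z²) = 10.3 + 2×7.43×2.326 = 44.86 ft.
Hydraulic radius R = A/P = 192.5/44.86 = 4.29 ft.
V = (1.486/n) R^(2/3) √S = (1.486/0.024) × 4.29^(2/3) × √0.0033 = 9.391 ft/s. Hydraulic depth D_h = A/T = 192.5/41.51 = 4.637 ft.
Froude number Fr = V/√(g·D_h) = 9.391/√(32.2×4.637) = 0.769, which is less than 1, so the flow is subcritical.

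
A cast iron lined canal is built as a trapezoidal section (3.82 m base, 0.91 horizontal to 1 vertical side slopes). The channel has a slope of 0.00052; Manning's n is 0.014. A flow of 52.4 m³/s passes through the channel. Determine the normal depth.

y_n = 3.26 m

Manning's equation rearranged: A R^(2/3) = nQ / (1·√S) = 0.014 × 52.4 / (√0.00052) = 32.17.
Try y = 2.76 m: A R^(2/3) = 23.39 — low.
Try y = 4.17 m: A R^(2/3) = 52.13 — high.
Try y = 3.26 m: A R^(2/3) = 32.14 — ≈ 32.17.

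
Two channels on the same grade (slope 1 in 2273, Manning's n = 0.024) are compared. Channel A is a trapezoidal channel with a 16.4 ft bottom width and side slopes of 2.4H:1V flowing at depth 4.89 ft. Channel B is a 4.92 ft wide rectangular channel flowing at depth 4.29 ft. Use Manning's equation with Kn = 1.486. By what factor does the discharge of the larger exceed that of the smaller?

Channel A: With bottom width b = 16.4 ft and side slope z = 2.4: A = (b + zy)y = (16.4 + 2.4×4.89)×4.89 = 137.6 ft²; P = b + 2y√(1+z²) = 16.4 + 2×4.89×2.6 = 41.83 ft. Hydraulic radius R = A/P = 137.6/41.83 = 3.289 ft. Q_A = (1.486/0.024)·137.6·3.289^(2/3)·√0.0004399 = 395.2 ft³/s.
Channel B: Flow area A = b·y = 4.92 × 4.29 = 21.11 ft². Wetted perimeter P = b + 2y = 4.92 + 2×4.29 = 13.5 ft. Hydraulic radius R = A/P = 21.11/13.5 = 1.563 ft. Q_B = (1.486/0.024)·21.11·1.563^(2/3)·√0.0004399 = 36.93 ft³/s.
The larger discharge is 395.2 ft³/s and the smaller is 36.93 ft³/s; the ratio is 10.7.

10.7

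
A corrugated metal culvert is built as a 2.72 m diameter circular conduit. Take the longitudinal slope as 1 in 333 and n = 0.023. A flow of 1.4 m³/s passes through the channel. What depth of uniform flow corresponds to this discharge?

y_n = 0.664 m

Manning's equation rearranged: A R^(2/3) = nQ / (1·√S) = 0.023 × 1.4 / (√0.003003) = 0.5876.
Try y = 0.596 m: A R^(2/3) = 0.4731 — short.
Try y = 0.744 m: A R^(2/3) = 0.735 — over.
Try y = 0.664 m: A R^(2/3) = 0.5871 — matches.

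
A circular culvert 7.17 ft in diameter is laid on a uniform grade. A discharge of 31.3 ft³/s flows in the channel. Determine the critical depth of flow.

y_c = 1.4 ft

At critical depth, Q² T / (g A³) = 1, i.e. A³/T = Q²/g = 31.3²/32.2 = 30.43.
At y = 1.78 ft: A³/T = 77.08 — over.
At y = 1.4 ft: A³/T = 30.15 — close enough.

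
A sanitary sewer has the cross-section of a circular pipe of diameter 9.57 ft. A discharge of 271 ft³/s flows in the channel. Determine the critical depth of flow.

At critical depth, Q² T / (g A³) = 1, i.e. A³/T = Q²/g = 271²/32.2 = 2281.
Try y = 4.72 ft: A³/T = 4614 — high.
Try y = 3.53 ft: A³/T = 1515 — low.
Try y = 3.93 ft: A³/T = 2288 — matches.

y_c = 3.93 ft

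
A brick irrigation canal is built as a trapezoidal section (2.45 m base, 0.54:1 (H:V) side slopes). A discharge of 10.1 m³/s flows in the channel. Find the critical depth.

y_c = 1.1 m

At critical depth, Q² T / (g A³) = 1, i.e. A³/T = Q²/g = 10.1²/9.81 = 10.4.
Try y = 1.31 m: A³/T = 18.31 — over.
Try y = 0.924 m: A³/T = 5.868 — short.
Try y = 1.1 m: A³/T = 10.32 — close enough.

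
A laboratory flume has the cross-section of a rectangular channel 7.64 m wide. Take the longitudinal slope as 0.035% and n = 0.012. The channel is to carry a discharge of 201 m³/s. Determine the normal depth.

Manning's equation rearranged: A R^(2/3) = nQ / (1·√S) = 0.012 × 201 / (√0.00035) = 128.9.
Trying y = 6.93 m: A R^(2/3) = 96.55 — low.
Trying y = 11.1 m: A R^(2/3) = 170.1 — high.
Trying y = 8.78 m: A R^(2/3) = 128.8 — ≈ 128.9.

y_n = 8.78 m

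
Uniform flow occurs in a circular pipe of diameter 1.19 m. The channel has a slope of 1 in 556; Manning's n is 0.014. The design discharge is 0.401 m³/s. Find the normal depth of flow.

Manning's equation rearranged: A R^(2/3) = nQ / (1·√S) = 0.014 × 0.401 / (√0.001799) = 0.1324.
Trying y = 0.3 m: A R^(2/3) = 0.06903 — short.
Trying y = 0.42 m: A R^(2/3) = 0.1324 — close enough.

y_n = 0.42 m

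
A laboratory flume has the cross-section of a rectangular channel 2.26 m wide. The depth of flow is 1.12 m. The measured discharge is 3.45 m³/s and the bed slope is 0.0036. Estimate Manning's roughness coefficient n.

Flow area A = b·y = 2.26 × 1.12 = 2.531 m². Wetted perimeter P = b + 2y = 2.26 + 2×1.12 = 4.5 m.
Hydraulic radius R = A/P = 2.531/4.5 = 0.5625 m.
Rearranging Manning's equation: n = (1/Q) A R^(2/3) S^(1/2) = (1/3.45) × 2.531 × 0.5625^(2/3) × √0.0036 = 0.03.

n = 0.03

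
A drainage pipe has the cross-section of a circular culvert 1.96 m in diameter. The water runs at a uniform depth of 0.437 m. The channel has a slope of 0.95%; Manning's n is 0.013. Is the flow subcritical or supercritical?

For a circular section of diameter D = 1.96 m at depth y = 0.437 m, the central angle is θ = 2 arccos(1 − 2y/D) = 1.967 rad. Then A = (D²/8)(θ − sin θ) = 0.5016 m² and P = Dθ/2 = 1.928 m.
Hydraulic radius R = A/P = 0.5016/1.928 = 0.2602 m.
V = (1/n) R^(2/3) √S = (1/0.013) × 0.2602^(2/3) × √0.0095 = 3.056 m/s. Hydraulic depth D_h = A/T = 0.5016/1.632 = 0.3074 m.
Froude number Fr = V/√(g·D_h) = 3.056/√(9.81×0.3074) = 1.76, which is greater than 1, so the flow is supercritical.

supercritical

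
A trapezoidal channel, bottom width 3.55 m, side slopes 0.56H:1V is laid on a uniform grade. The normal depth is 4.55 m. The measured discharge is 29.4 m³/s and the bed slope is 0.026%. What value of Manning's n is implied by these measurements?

n = 0.024

With bottom width b = 3.55 m and side slope z = 0.56: A = (b + zy)y = (3.55 + 0.56×4.55)×4.55 = 27.75 m²; P = b + 2y√(1+z²) = 3.55 + 2×4.55×1.146 = 13.98 m.
Hydraulic radius R = A/P = 27.75/13.98 = 1.985 m.
Rearranging Manning's equation: n = (1/Q) A R^(2/3) S^(1/2) = (1/29.4) × 27.75 × 1.985^(2/3) × √0.00026 = 0.024.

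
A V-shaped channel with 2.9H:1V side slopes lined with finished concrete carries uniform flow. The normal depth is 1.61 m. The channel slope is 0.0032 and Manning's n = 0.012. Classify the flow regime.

supercritical

For a triangular section with side slope z = 2.9: A = zy² = 2.9×1.61² = 7.517 m²; P = 2y√(1+z²) = 2×1.61×3.068 = 9.878 m.
Hydraulic radius R = A/P = 7.517/9.878 = 0.761 m.
V = (1/n) R^(2/3) √S = (1/0.012) × 0.761^(2/3) × √0.0032 = 3.929 m/s. Hydraulic depth D_h = A/T = 7.517/9.338 = 0.805 m.
Froude number Fr = V/√(g·D_h) = 3.929/√(9.81×0.805) = 1.4, which is greater than 1, so the flow is supercritical.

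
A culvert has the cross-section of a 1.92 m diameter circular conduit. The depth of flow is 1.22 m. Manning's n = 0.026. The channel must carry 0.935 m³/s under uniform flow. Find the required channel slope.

For a circular section of diameter D = 1.92 m at depth y = 1.22 m, the central angle is θ = 2 arccos(1 − 2y/D) = 3.69 rad. Then A = (D²/8)(θ − sin θ) = 1.941 m² and P = Dθ/2 = 3.543 m.
Hydraulic radius R = A/P = 1.941/3.543 = 0.5478 m.
From Manning's equation, S = [nQ / (1 A R^(2/3))]² = [0.026 × 0.935 / (1 × 1.941 × 0.5478^(2/3))]² = 0.00035.

S = 0.00035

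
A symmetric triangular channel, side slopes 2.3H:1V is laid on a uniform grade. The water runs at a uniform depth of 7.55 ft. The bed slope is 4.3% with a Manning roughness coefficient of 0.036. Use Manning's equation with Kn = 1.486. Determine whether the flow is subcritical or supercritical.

For a triangular section with side slope z = 2.3: A = zy² = 2.3×7.55² = 131.1 ft²; P = 2y√(1+z²) = 2×7.55×2.508 = 37.87 ft.
Hydraulic radius R = A/P = 131.1/37.87 = 3.462 ft.
V = (1.486/n) R^(2/3) √S = (1.486/0.036) × 3.462^(2/3) × √0.043 = 19.59 ft/s. Hydraulic depth D_h = A/T = 131.1/34.73 = 3.775 ft.
Froude number Fr = V/√(g·D_h) = 19.59/√(32.2×3.775) = 1.78, which is greater than 1, so the flow is supercritical.

supercritical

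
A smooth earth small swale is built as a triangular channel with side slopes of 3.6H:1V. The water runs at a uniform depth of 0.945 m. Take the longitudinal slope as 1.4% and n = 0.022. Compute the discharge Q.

For a triangular section with side slope z = 3.6: A = zy² = 3.6×0.945² = 3.215 m²; P = 2y√(1+z²) = 2×0.945×3.736 = 7.062 m.
Hydraulic radius R = A/P = 3.215/7.062 = 0.4553 m.
Manning's equation: Q = (1/n) A R^(2/3) S^(1/2) = (1/0.022) × 3.215 × 0.4553^(2/3) × 0.014^(1/2) = 10.2 m³/s.

Q = 10.2 m³/s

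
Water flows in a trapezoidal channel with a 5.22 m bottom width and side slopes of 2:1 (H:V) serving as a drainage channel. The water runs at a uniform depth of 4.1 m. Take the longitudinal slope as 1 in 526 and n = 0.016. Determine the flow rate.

Q = 264 m³/s

With bottom width b = 5.22 m and side slope z = 2: A = (b + zy)y = (5.22 + 2×4.1)×4.1 = 55.02 m²; P = b + 2y√(1+z²) = 5.22 + 2×4.1×2.236 = 23.56 m.
Hydraulic radius R = A/P = 55.02/23.56 = 2.336 m.
Manning's equation: Q = (1/n) A R^(2/3) S^(1/2) = (1/0.016) × 55.02 × 2.336^(2/3) × 0.001901^(1/2) = 264 m³/s.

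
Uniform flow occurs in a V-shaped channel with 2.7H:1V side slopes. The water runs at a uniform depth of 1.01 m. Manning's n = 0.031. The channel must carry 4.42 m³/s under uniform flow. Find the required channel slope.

S = 0.0067

For a triangular section with side slope z = 2.7: A = zy² = 2.7×1.01² = 2.754 m²; P = 2y√(1+z²) = 2×1.01×2.879 = 5.816 m.
Hydraulic radius R = A/P = 2.754/5.816 = 0.4736 m.
From Manning's equation, S = [nQ / (1 A R^(2/3))]² = [0.031 × 4.42 / (1 × 2.754 × 0.4736^(2/3))]² = 0.0067.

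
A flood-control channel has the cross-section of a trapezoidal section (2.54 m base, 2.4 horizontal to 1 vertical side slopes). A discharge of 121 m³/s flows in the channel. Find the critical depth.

y_c = 3.01 m

At critical depth, Q² T / (g A³) = 1, i.e. A³/T = Q²/g = 121²/9.81 = 1492.
At y = 3.66 m: A³/T = 3541 — too large.
At y = 2.67 m: A³/T = 888 — too small.
At y = 3.01 m: A³/T = 1494 — matches.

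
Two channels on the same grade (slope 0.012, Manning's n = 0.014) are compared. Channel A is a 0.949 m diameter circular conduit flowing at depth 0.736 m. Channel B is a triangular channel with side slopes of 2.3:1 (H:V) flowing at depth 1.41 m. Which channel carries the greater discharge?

channel B

Channel A: For a circular section of diameter D = 0.949 m at depth y = 0.736 m, the central angle is θ = 2 arccos(1 − 2y/D) = 4.309 rad. Then A = (D²/8)(θ − sin θ) = 0.5886 m² and P = Dθ/2 = 2.045 m. Hydraulic radius R = A/P = 0.5886/2.045 = 0.2879 m. Q_A = (1/0.014)·0.5886·0.2879^(2/3)·√0.012 = 2.008 m³/s.
Channel B: For a triangular section with side slope z = 2.3: A = zy² = 2.3×1.41² = 4.573 m²; P = 2y√(1+z²) = 2×1.41×2.508 = 7.073 m. Hydraulic radius R = A/P = 4.573/7.073 = 0.6465 m. Q_B = (1/0.014)·4.573·0.6465^(2/3)·√0.012 = 26.75 m³/s.
Q_A = 2.008 m³/s vs Q_B = 26.75 m³/s, so channel B carries more.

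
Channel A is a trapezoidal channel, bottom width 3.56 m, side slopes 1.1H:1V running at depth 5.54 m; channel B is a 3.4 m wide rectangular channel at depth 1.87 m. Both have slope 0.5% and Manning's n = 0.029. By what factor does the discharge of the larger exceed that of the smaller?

17.5

Channel A: With bottom width b = 3.56 m and side slope z = 1.1: A = (b + zy)y = (3.56 + 1.1×5.54)×5.54 = 53.48 m²; P = b + 2y√(1+z²) = 3.56 + 2×5.54×1.487 = 20.03 m. Hydraulic radius R = A/P = 53.48/20.03 = 2.67 m. Q_A = (1/0.029)·53.48·2.67^(2/3)·√0.005 = 251 m³/s.
Channel B: Flow area A = b·y = 3.4 × 1.87 = 6.358 m². Wetted perimeter P = b + 2y = 3.4 + 2×1.87 = 7.14 m. Hydraulic radius R = A/P = 6.358/7.14 = 0.8905 m. Q_B = (1/0.029)·6.358·0.8905^(2/3)·√0.005 = 14.35 m³/s.
The larger discharge is 251 m³/s and the smaller is 14.35 m³/s; the ratio is 17.5.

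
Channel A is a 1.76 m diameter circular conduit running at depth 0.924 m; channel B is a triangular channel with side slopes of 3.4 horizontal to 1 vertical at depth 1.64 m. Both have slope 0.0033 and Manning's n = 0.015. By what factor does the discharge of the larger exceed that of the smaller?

10.2

Channel A: For a circular section of diameter D = 1.76 m at depth y = 0.924 m, the central angle is θ = 2 arccos(1 − 2y/D) = 3.242 rad. Then A = (D²/8)(θ − sin θ) = 1.294 m² and P = Dθ/2 = 2.853 m. Hydraulic radius R = A/P = 1.294/2.853 = 0.4536 m. Q_A = (1/0.015)·1.294·0.4536^(2/3)·√0.0033 = 2.925 m³/s.
Channel B: For a triangular section with side slope z = 3.4: A = zy² = 3.4×1.64² = 9.145 m²; P = 2y√(1+z²) = 2×1.64×3.544 = 11.62 m. Hydraulic radius R = A/P = 9.145/11.62 = 0.7867 m. Q_B = (1/0.015)·9.145·0.7867^(2/3)·√0.0033 = 29.84 m³/s.
The larger discharge is 29.84 m³/s and the smaller is 2.925 m³/s; the ratio is 10.2.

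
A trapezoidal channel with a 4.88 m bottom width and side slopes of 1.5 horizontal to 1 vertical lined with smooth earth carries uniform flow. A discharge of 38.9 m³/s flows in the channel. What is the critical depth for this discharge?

y_c = 1.57 m

At critical depth, Q² T / (g A³) = 1, i.e. A³/T = Q²/g = 38.9²/9.81 = 154.3.
Try y = 1.93 m: A³/T = 316.7 — over.
Try y = 1.57 m: A³/T = 152.8 — close enough.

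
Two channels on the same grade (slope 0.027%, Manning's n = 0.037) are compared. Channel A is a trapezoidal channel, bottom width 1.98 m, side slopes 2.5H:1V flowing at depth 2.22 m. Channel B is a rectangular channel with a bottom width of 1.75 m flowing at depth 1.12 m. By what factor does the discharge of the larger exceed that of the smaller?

Channel A: With bottom width b = 1.98 m and side slope z = 2.5: A = (b + zy)y = (1.98 + 2.5×2.22)×2.22 = 16.72 m²; P = b + 2y√(1+z²) = 1.98 + 2×2.22×2.693 = 13.94 m. Hydraulic radius R = A/P = 16.72/13.94 = 1.2 m. Q_A = (1/0.037)·16.72·1.2^(2/3)·√0.00027 = 8.381 m³/s.
Channel B: Flow area A = b·y = 1.75 × 1.12 = 1.96 m². Wetted perimeter P = b + 2y = 1.75 + 2×1.12 = 3.99 m. Hydraulic radius R = A/P = 1.96/3.99 = 0.4912 m. Q_B = (1/0.037)·1.96·0.4912^(2/3)·√0.00027 = 0.5419 m³/s.
The larger discharge is 8.381 m³/s and the smaller is 0.5419 m³/s; the ratio is 15.5.

15.5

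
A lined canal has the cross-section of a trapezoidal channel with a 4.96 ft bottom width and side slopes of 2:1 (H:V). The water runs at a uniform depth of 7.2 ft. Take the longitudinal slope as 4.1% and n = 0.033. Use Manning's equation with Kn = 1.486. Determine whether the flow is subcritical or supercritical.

With bottom width b = 4.96 ft and side slope z = 2: A = (b + zy)y = (4.96 + 2×7.2)×7.2 = 139.4 ft²; P = b + 2y√(1+z²) = 4.96 + 2×7.2×2.236 = 37.16 ft.
Hydraulic radius R = A/P = 139.4/37.16 = 3.751 ft.
V = (1.486/n) R^(2/3) √S = (1.486/0.033) × 3.751^(2/3) × √0.041 = 22.01 ft/s. Hydraulic depth D_h = A/T = 139.4/33.76 = 4.129 ft.
Froude number Fr = V/√(g·D_h) = 22.01/√(32.2×4.129) = 1.91, which is greater than 1, so the flow is supercritical.

supercritical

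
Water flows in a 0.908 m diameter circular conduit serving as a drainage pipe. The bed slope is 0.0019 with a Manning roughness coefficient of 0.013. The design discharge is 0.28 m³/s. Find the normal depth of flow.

y_n = 0.369 m

Manning's equation rearranged: A R^(2/3) = nQ / (1·√S) = 0.013 × 0.28 / (√0.0019) = 0.08351.
At y = 0.447 m: A R^(2/3) = 0.1173 — too large.
At y = 0.303 m: A R^(2/3) = 0.05789 — too small.
At y = 0.369 m: A R^(2/3) = 0.08358 — close enough.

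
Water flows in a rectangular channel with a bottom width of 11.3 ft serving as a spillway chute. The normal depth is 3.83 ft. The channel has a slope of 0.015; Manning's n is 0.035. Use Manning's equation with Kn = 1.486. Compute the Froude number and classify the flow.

Flow area A = b·y = 11.3 × 3.83 = 43.28 ft². Wetted perimeter P = b + 2y = 11.3 + 2×3.83 = 18.96 ft.
Hydraulic radius R = A/P = 43.28/18.96 = 2.283 ft.
V = (1.486/n) R^(2/3) √S = (1.486/0.035) × 2.283^(2/3) × √0.015 = 9.015 ft/s. Hydraulic depth D_h = A/T = 43.28/11.3 = 3.83 ft.
Froude number Fr = V/√(g·D_h) = 9.015/√(32.2×3.83) = 0.812, which is less than 1, so the flow is subcritical.

subcritical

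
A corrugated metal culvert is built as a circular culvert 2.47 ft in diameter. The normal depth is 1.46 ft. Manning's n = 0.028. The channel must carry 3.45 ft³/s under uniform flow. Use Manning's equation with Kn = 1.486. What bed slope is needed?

For a circular section of diameter D = 2.47 ft at depth y = 1.46 ft, the central angle is θ = 2 arccos(1 − 2y/D) = 3.508 rad. Then A = (D²/8)(θ − sin θ) = 2.948 ft² and P = Dθ/2 = 4.332 ft.
Hydraulic radius R = A/P = 2.948/4.332 = 0.6806 ft.
From Manning's equation, S = [nQ / (1.486 A R^(2/3))]² = [0.028 × 3.45 / (1.486 × 2.948 × 0.6806^(2/3))]² = 0.000812.

S = 0.000812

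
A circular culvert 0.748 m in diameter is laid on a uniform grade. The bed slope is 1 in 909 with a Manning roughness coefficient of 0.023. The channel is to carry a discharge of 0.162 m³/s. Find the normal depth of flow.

Manning's equation rearranged: A R^(2/3) = nQ / (1·√S) = 0.023 × 0.162 / (√0.0011) = 0.1123.
Trying y = 0.414 m: A R^(2/3) = 0.08503 — low.
Trying y = 0.559 m: A R^(2/3) = 0.1305 — high.
Trying y = 0.498 m: A R^(2/3) = 0.1124 — close enough.

y_n = 0.498 m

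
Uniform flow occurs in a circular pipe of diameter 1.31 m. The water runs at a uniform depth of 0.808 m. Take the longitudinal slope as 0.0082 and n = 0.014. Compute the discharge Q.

Q = 2.9 m³/s

For a circular section of diameter D = 1.31 m at depth y = 0.808 m, the central angle is θ = 2 arccos(1 − 2y/D) = 3.613 rad. Then A = (D²/8)(θ − sin θ) = 0.8725 m² and P = Dθ/2 = 2.367 m.
Hydraulic radius R = A/P = 0.8725/2.367 = 0.3687 m.
Manning's equation: Q = (1/n) A R^(2/3) S^(1/2) = (1/0.014) × 0.8725 × 0.3687^(2/3) × 0.0082^(1/2) = 2.9 m³/s.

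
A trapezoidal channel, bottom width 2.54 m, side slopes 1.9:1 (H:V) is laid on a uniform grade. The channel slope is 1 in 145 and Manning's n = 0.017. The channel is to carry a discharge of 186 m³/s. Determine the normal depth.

y_n = 3.16 m

Manning's equation rearranged: A R^(2/3) = nQ / (1·√S) = 0.017 × 186 / (√0.006897) = 38.08.
Trying y = 2.56 m: A R^(2/3) = 23.73 — too small.
Trying y = 4.03 m: A R^(2/3) = 66.76 — too large.
Trying y = 3.16 m: A R^(2/3) = 38.09 — ≈ 38.08.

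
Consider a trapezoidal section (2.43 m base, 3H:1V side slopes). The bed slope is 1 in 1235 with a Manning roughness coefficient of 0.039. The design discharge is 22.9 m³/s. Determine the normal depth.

y_n = 2.53 m

Manning's equation rearranged: A R^(2/3) = nQ / (1·√S) = 0.039 × 22.9 / (√0.0008097) = 31.39.
Trying y = 1.73 m: A R^(2/3) = 13.06 — short.
Trying y = 2.53 m: A R^(2/3) = 31.35 — ≈ 31.39.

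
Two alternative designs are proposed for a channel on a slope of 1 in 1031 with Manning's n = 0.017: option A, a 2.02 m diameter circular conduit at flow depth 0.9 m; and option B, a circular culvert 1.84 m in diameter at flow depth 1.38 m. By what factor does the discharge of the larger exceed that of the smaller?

1.74

Channel A: For a circular section of diameter D = 2.02 m at depth y = 0.9 m, the central angle is θ = 2 arccos(1 − 2y/D) = 2.923 rad. Then A = (D²/8)(θ − sin θ) = 1.381 m² and P = Dθ/2 = 2.953 m. Hydraulic radius R = A/P = 1.381/2.953 = 0.4676 m. Q_A = (1/0.017)·1.381·0.4676^(2/3)·√0.0009699 = 1.524 m³/s.
Channel B: For a circular section of diameter D = 1.84 m at depth y = 1.38 m, the central angle is θ = 2 arccos(1 − 2y/D) = 4.189 rad. Then A = (D²/8)(θ − sin θ) = 2.139 m² and P = Dθ/2 = 3.854 m. Hydraulic radius R = A/P = 2.139/3.854 = 0.5551 m. Q_B = (1/0.017)·2.139·0.5551^(2/3)·√0.0009699 = 2.647 m³/s.
The larger discharge is 2.647 m³/s and the smaller is 1.524 m³/s; the ratio is 1.74.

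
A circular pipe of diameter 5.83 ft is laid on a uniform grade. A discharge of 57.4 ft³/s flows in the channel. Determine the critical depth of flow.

y_c = 2.03 ft

At critical depth, Q² T / (g A³) = 1, i.e. A³/T = Q²/g = 57.4²/32.2 = 102.3.
At y = 2.53 ft: A³/T = 237.3 — high.
At y = 1.46 ft: A³/T = 28.34 — low.
At y = 2.03 ft: A³/T = 101.8 — matches.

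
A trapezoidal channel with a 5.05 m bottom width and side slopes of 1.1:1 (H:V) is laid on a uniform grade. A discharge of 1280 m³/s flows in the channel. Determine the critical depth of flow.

y_c = 10.2 m

At critical depth, Q² T / (g A³) = 1, i.e. A³/T = Q²/g = 1280²/9.81 = 167000.
Trying y = 7.87 m: A³/T = 56130 — short.
Trying y = 12.3 m: A³/T = 371700 — over.
Trying y = 10.2 m: A³/T = 166300 — close enough.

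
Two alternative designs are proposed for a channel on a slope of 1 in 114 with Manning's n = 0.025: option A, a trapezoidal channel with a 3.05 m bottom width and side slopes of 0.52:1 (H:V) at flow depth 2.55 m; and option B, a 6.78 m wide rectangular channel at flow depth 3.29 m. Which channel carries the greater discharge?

Channel A: With bottom width b = 3.05 m and side slope z = 0.52: A = (b + zy)y = (3.05 + 0.52×2.55)×2.55 = 11.16 m²; P = b + 2y√(1+z²) = 3.05 + 2×2.55×1.127 = 8.798 m. Hydraulic radius R = A/P = 11.16/8.798 = 1.268 m. Q_A = (1/0.025)·11.16·1.268^(2/3)·√0.008772 = 48.98 m³/s.
Channel B: Flow area A = b·y = 6.78 × 3.29 = 22.31 m². Wetted perimeter P = b + 2y = 6.78 + 2×3.29 = 13.36 m. Hydraulic radius R = A/P = 22.31/13.36 = 1.67 m. Q_B = (1/0.025)·22.31·1.67^(2/3)·√0.008772 = 117.6 m³/s.
Q_A = 48.98 m³/s vs Q_B = 117.6 m³/s, so channel B carries more.

channel B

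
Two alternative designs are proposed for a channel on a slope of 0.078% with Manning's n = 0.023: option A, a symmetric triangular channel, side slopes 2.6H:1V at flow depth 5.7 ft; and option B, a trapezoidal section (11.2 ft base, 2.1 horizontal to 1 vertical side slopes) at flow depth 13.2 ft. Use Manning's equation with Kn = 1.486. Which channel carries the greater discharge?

channel B

Channel A: For a triangular section with side slope z = 2.6: A = zy² = 2.6×5.7² = 84.47 ft²; P = 2y√(1+z²) = 2×5.7×2.786 = 31.76 ft. Hydraulic radius R = A/P = 84.47/31.76 = 2.66 ft. Q_A = (1.486/0.023)·84.47·2.66^(2/3)·√0.00078 = 292.6 ft³/s.
Channel B: With bottom width b = 11.2 ft and side slope z = 2.1: A = (b + zy)y = (11.2 + 2.1×13.2)×13.2 = 513.7 ft²; P = b + 2y√(1+z²) = 11.2 + 2×13.2×2.326 = 72.6 ft. Hydraulic radius R = A/P = 513.7/72.6 = 7.076 ft. Q_B = (1.486/0.023)·513.7·7.076^(2/3)·√0.00078 = 3417 ft³/s.
Q_A = 292.6 ft³/s vs Q_B = 3417 ft³/s, so channel B carries more.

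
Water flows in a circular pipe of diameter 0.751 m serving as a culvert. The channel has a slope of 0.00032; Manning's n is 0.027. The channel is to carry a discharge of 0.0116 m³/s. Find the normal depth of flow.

y_n = 0.176 m

Manning's equation rearranged: A R^(2/3) = nQ / (1·√S) = 0.027 × 0.0116 / (√0.00032) = 0.01751.
At y = 0.214 m: A R^(2/3) = 0.02574 — high.
At y = 0.176 m: A R^(2/3) = 0.01749 — matches.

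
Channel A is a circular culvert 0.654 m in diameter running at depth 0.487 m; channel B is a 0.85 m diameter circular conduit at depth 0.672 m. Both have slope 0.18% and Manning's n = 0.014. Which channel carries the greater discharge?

Channel A: For a circular section of diameter D = 0.654 m at depth y = 0.487 m, the central angle is θ = 2 arccos(1 − 2y/D) = 4.164 rad. Then A = (D²/8)(θ − sin θ) = 0.2683 m² and P = Dθ/2 = 1.362 m. Hydraulic radius R = A/P = 0.2683/1.362 = 0.197 m. Q_A = (1/0.014)·0.2683·0.197^(2/3)·√0.0018 = 0.2753 m³/s.
Channel B: For a circular section of diameter D = 0.85 m at depth y = 0.672 m, the central angle is θ = 2 arccos(1 − 2y/D) = 4.382 rad. Then A = (D²/8)(θ − sin θ) = 0.4812 m² and P = Dθ/2 = 1.862 m. Hydraulic radius R = A/P = 0.4812/1.862 = 0.2584 m. Q_B = (1/0.014)·0.4812·0.2584^(2/3)·√0.0018 = 0.5915 m³/s.
Q_A = 0.2753 m³/s vs Q_B = 0.5915 m³/s, so channel B carries more.

channel B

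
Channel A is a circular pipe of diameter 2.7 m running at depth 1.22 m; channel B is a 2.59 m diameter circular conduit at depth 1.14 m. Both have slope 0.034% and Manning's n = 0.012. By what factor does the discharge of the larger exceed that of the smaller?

Channel A: For a circular section of diameter D = 2.7 m at depth y = 1.22 m, the central angle is θ = 2 arccos(1 − 2y/D) = 2.949 rad. Then A = (D²/8)(θ − sin θ) = 2.512 m² and P = Dθ/2 = 3.981 m. Hydraulic radius R = A/P = 2.512/3.981 = 0.6311 m. Q_A = (1/0.012)·2.512·0.6311^(2/3)·√0.00034 = 2.84 m³/s.
Channel B: For a circular section of diameter D = 2.59 m at depth y = 1.14 m, the central angle is θ = 2 arccos(1 − 2y/D) = 2.902 rad. Then A = (D²/8)(θ − sin θ) = 2.234 m² and P = Dθ/2 = 3.758 m. Hydraulic radius R = A/P = 2.234/3.758 = 0.5945 m. Q_B = (1/0.012)·2.234·0.5945^(2/3)·√0.00034 = 2.427 m³/s.
The larger discharge is 2.84 m³/s and the smaller is 2.427 m³/s; the ratio is 1.17.

1.17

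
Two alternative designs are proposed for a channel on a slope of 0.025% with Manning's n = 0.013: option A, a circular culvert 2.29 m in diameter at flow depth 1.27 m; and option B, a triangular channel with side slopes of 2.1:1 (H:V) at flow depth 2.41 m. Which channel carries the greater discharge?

channel B

Channel A: For a circular section of diameter D = 2.29 m at depth y = 1.27 m, the central angle is θ = 2 arccos(1 − 2y/D) = 3.36 rad. Then A = (D²/8)(θ − sin θ) = 2.345 m² and P = Dθ/2 = 3.848 m. Hydraulic radius R = A/P = 2.345/3.848 = 0.6095 m. Q_A = (1/0.013)·2.345·0.6095^(2/3)·√0.00025 = 2.05 m³/s.
Channel B: For a triangular section with side slope z = 2.1: A = zy² = 2.1×2.41² = 12.2 m²; P = 2y√(1+z²) = 2×2.41×2.326 = 11.21 m. Hydraulic radius R = A/P = 12.2/11.21 = 1.088 m. Q_B = (1/0.013)·12.2·1.088^(2/3)·√0.00025 = 15.69 m³/s.
Q_A = 2.05 m³/s vs Q_B = 15.69 m³/s, so channel B carries more.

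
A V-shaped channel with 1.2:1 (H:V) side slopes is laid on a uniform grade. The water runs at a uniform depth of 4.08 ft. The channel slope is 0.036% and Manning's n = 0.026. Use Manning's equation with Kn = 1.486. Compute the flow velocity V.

For a triangular section with side slope z = 1.2: A = zy² = 1.2×4.08² = 19.98 ft²; P = 2y√(1+z²) = 2×4.08×1.562 = 12.75 ft.
Hydraulic radius R = A/P = 19.98/12.75 = 1.567 ft.
From Manning's equation, V = (1.486/n) R^(2/3) S^(1/2) = (1.486/0.026) × 1.567^(2/3) × 0.00036^(1/2) = 1.46 ft/s.

V = 1.46 ft/s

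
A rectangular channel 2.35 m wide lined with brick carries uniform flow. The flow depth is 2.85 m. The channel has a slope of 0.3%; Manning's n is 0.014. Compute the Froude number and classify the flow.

Flow area A = b·y = 2.35 × 2.85 = 6.698 m². Wetted perimeter P = b + 2y = 2.35 + 2×2.85 = 8.05 m.
Hydraulic radius R = A/P = 6.698/8.05 = 0.832 m.
V = (1/n) R^(2/3) √S = (1/0.014) × 0.832^(2/3) × √0.003 = 3.461 m/s. Hydraulic depth D_h = A/T = 6.698/2.35 = 2.85 m.
Froude number Fr = V/√(g·D_h) = 3.461/√(9.81×2.85) = 0.655, which is less than 1, so the flow is subcritical.

subcritical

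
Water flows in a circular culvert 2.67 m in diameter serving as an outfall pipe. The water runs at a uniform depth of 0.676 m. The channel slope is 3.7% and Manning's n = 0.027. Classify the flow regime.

supercritical

For a circular section of diameter D = 2.67 m at depth y = 0.676 m, the central angle is θ = 2 arccos(1 − 2y/D) = 2.109 rad. Then A = (D²/8)(θ − sin θ) = 1.114 m² and P = Dθ/2 = 2.816 m.
Hydraulic radius R = A/P = 1.114/2.816 = 0.3958 m.
V = (1/n) R^(2/3) √S = (1/0.027) × 0.3958^(2/3) × √0.037 = 3.84 m/s. Hydraulic depth D_h = A/T = 1.114/2.322 = 0.4799 m.
Froude number Fr = V/√(g·D_h) = 3.84/√(9.81×0.4799) = 1.77, which is greater than 1, so the flow is supercritical.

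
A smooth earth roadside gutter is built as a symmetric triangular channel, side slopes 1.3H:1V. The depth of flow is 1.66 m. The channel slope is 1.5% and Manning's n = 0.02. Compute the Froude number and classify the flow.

supercritical

For a triangular section with side slope z = 1.3: A = zy² = 1.3×1.66² = 3.582 m²; P = 2y√(1+z²) = 2×1.66×1.64 = 5.445 m.
Hydraulic radius R = A/P = 3.582/5.445 = 0.6579 m.
V = (1/n) R^(2/3) √S = (1/0.02) × 0.6579^(2/3) × √0.015 = 4.632 m/s. Hydraulic depth D_h = A/T = 3.582/4.316 = 0.83 m.
Froude number Fr = V/√(g·D_h) = 4.632/√(9.81×0.83) = 1.62, which is greater than 1, so the flow is supercritical.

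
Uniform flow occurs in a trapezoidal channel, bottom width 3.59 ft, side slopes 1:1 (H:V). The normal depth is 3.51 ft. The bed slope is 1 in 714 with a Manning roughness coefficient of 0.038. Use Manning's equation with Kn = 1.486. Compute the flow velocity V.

With bottom width b = 3.59 ft and side slope z = 1: A = (b + zy)y = (3.59 + 1×3.51)×3.51 = 24.92 ft²; P = b + 2y√(1+z²) = 3.59 + 2×3.51×1.414 = 13.52 ft.
Hydraulic radius R = A/P = 24.92/13.52 = 1.844 ft.
From Manning's equation, V = (1.486/n) R^(2/3) S^(1/2) = (1.486/0.038) × 1.844^(2/3) × 0.001401^(1/2) = 2.2 ft/s.

V = 2.2 ft/s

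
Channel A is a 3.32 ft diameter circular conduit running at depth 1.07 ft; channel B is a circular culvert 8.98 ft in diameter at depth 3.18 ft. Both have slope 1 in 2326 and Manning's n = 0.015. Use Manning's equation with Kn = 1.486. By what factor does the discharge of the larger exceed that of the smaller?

Channel A: For a circular section of diameter D = 3.32 ft at depth y = 1.07 ft, the central angle is θ = 2 arccos(1 − 2y/D) = 2.415 rad. Then A = (D²/8)(θ − sin θ) = 2.412 ft² and P = Dθ/2 = 4.009 ft. Hydraulic radius R = A/P = 2.412/4.009 = 0.6016 ft. Q_A = (1.486/0.015)·2.412·0.6016^(2/3)·√0.0004299 = 3.531 ft³/s.
Channel B: For a circular section of diameter D = 8.98 ft at depth y = 3.18 ft, the central angle is θ = 2 arccos(1 − 2y/D) = 2.549 rad. Then A = (D²/8)(θ − sin θ) = 20.07 ft² and P = Dθ/2 = 11.45 ft. Hydraulic radius R = A/P = 20.07/11.45 = 1.754 ft. Q_B = (1.486/0.015)·20.07·1.754^(2/3)·√0.0004299 = 59.96 ft³/s.
The larger discharge is 59.96 ft³/s and the smaller is 3.531 ft³/s; the ratio is 17.

17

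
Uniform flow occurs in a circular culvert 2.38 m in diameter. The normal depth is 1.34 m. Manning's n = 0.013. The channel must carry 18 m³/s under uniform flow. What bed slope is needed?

For a circular section of diameter D = 2.38 m at depth y = 1.34 m, the central angle is θ = 2 arccos(1 − 2y/D) = 3.394 rad. Then A = (D²/8)(θ − sin θ) = 2.58 m² and P = Dθ/2 = 4.039 m.
Hydraulic radius R = A/P = 2.58/4.039 = 0.6388 m.
From Manning's equation, S = [nQ / (1 A R^(2/3))]² = [0.013 × 18 / (1 × 2.58 × 0.6388^(2/3))]² = 0.0149.

S = 0.0149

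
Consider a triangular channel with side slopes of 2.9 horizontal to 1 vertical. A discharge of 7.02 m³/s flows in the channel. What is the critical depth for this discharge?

y_c = 1.04 m

At critical depth, Q² T / (g A³) = 1, i.e. A³/T = Q²/g = 7.02²/9.81 = 5.023.
At y = 0.921 m: A³/T = 2.787 — too small.
At y = 1.17 m: A³/T = 9.219 — too large.
At y = 1.04 m: A³/T = 5.116 — close enough.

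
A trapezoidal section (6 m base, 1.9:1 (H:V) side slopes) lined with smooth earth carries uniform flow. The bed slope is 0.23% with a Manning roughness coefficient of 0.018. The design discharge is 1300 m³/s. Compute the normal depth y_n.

y_n = 8.35 m

Manning's equation rearranged: A R^(2/3) = nQ / (1·√S) = 0.018 × 1300 / (√0.0023) = 487.9.
Try y = 7.22 m: A R^(2/3) = 349.5 — low.
Try y = 9.65 m: A R^(2/3) = 682.1 — high.
Try y = 8.35 m: A R^(2/3) = 487.4 — ≈ 487.9.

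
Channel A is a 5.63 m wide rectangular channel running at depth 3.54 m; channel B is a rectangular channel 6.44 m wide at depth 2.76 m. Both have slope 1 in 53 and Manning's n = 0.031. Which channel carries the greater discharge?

channel A

Channel A: Flow area A = b·y = 5.63 × 3.54 = 19.93 m². Wetted perimeter P = b + 2y = 5.63 + 2×3.54 = 12.71 m. Hydraulic radius R = A/P = 19.93/12.71 = 1.568 m. Q_A = (1/0.031)·19.93·1.568^(2/3)·√0.01887 = 119.2 m³/s.
Channel B: Flow area A = b·y = 6.44 × 2.76 = 17.77 m². Wetted perimeter P = b + 2y = 6.44 + 2×2.76 = 11.96 m. Hydraulic radius R = A/P = 17.77/11.96 = 1.486 m. Q_B = (1/0.031)·17.77·1.486^(2/3)·√0.01887 = 102.6 m³/s.
Q_A = 119.2 m³/s vs Q_B = 102.6 m³/s, so channel A carries more.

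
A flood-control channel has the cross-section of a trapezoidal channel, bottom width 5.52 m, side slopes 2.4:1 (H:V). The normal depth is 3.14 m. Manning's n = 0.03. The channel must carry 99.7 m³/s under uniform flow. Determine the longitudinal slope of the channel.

S = 0.0023

With bottom width b = 5.52 m and side slope z = 2.4: A = (b + zy)y = (5.52 + 2.4×3.14)×3.14 = 41 m²; P = b + 2y√(1+z²) = 5.52 + 2×3.14×2.6 = 21.85 m.
Hydraulic radius R = A/P = 41/21.85 = 1.876 m.
From Manning's equation, S = [nQ / (1 A R^(2/3))]² = [0.03 × 99.7 / (1 × 41 × 1.876^(2/3))]² = 0.0023.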